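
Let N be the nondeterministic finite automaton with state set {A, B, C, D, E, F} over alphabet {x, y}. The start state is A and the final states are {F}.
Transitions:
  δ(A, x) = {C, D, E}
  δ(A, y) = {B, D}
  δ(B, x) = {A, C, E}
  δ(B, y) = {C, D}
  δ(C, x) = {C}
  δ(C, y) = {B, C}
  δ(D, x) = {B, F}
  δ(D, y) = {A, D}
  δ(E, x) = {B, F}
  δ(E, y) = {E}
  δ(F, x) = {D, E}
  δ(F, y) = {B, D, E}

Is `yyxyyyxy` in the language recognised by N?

rejected

Start: {A}
read y: {B, D}
read y: {A, C, D}
read x: {B, C, D, E, F}
read y: {A, B, C, D, E}
read y: {A, B, C, D, E}
read y: {A, B, C, D, E}
read x: {A, B, C, D, E, F}
read y: {A, B, C, D, E}
Reachable ∩ accepting = {} — empty.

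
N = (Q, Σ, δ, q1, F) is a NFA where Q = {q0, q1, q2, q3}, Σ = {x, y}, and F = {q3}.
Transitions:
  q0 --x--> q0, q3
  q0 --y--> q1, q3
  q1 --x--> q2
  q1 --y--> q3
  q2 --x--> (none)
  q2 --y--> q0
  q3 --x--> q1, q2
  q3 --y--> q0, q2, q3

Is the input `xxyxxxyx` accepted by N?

rejected

Start: {q1}
read x: {q2}
read x: {}
The reachable set is empty and stays empty for the remaining 6 symbols.
Reachable ∩ accepting = {} — empty.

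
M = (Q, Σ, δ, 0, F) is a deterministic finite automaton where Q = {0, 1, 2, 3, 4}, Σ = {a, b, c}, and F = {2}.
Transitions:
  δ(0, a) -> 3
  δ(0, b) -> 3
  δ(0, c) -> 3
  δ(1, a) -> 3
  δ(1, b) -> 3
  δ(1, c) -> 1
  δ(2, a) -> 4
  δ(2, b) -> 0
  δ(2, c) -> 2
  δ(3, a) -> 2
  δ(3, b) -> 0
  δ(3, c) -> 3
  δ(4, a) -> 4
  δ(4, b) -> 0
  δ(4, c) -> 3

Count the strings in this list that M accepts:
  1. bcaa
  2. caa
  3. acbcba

bcaa: rejected
caa: rejected
acbcba: rejected

0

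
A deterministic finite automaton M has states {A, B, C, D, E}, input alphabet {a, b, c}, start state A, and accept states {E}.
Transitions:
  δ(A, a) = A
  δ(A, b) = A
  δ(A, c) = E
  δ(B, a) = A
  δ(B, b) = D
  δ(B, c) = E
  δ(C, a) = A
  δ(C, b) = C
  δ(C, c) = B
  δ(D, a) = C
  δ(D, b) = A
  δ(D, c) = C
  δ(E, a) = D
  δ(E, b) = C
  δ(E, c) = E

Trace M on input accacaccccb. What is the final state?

C

A --a--> A
A --c--> E
E --c--> E
E --a--> D
D --c--> C
C --a--> A
A --c--> E
E --c--> E
E --c--> E
E --c--> E
E --b--> C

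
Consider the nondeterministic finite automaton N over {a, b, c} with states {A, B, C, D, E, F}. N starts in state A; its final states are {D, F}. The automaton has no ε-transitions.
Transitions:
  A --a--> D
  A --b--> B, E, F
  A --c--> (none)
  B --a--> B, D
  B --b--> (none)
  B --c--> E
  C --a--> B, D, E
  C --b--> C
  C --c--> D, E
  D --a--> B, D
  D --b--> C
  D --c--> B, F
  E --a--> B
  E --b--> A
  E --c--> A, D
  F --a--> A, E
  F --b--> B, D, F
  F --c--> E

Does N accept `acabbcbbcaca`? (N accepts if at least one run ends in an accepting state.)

accepted

Start: {A}
read a: {D}
read c: {B, F}
read a: {A, B, D, E}
read b: {A, B, C, E, F}
read b: {A, B, C, D, E, F}
read c: {A, B, D, E, F}
read b: {A, B, C, D, E, F}
read b: {A, B, C, D, E, F}
read c: {A, B, D, E, F}
read a: {A, B, D, E}
read c: {A, B, D, E, F}
read a: {A, B, D, E}
Reachable ∩ accepting = {D} — nonempty.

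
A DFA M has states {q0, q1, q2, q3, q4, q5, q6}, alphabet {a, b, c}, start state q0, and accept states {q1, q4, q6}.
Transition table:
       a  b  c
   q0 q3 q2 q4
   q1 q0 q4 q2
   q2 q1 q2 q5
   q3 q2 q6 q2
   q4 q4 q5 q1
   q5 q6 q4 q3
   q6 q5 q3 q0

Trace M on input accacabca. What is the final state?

q0 --a--> q3
q3 --c--> q2
q2 --c--> q5
q5 --a--> q6
q6 --c--> q0
q0 --a--> q3
q3 --b--> q6
q6 --c--> q0
q0 --a--> q3

q3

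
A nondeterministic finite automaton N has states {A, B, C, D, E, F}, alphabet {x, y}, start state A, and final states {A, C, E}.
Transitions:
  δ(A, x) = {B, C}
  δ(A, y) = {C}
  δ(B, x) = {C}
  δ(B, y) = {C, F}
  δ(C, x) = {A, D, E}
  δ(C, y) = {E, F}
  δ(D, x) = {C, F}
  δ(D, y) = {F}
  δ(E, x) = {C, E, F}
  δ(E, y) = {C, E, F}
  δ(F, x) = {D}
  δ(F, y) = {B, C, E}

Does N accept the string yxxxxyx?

accepted

Start: {A}
read y: {C}
read x: {A, D, E}
read x: {B, C, E, F}
read x: {A, C, D, E, F}
read x: {A, B, C, D, E, F}
read y: {B, C, E, F}
read x: {A, C, D, E, F}
Reachable ∩ accepting = {A, C, E} — nonempty.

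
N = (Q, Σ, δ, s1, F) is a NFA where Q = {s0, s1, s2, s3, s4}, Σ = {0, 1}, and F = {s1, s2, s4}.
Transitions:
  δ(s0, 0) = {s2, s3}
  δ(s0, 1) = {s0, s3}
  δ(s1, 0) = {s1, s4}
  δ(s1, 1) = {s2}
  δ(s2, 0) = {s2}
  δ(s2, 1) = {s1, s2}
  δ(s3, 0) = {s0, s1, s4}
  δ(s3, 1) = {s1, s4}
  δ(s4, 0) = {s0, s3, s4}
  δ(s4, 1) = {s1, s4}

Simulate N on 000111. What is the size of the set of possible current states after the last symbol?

5

Start: {s1}
read 0: {s1, s4}
read 0: {s0, s1, s3, s4}
read 0: {s0, s1, s2, s3, s4}
read 1: {s0, s1, s2, s3, s4}
read 1: {s0, s1, s2, s3, s4}
read 1: {s0, s1, s2, s3, s4}
Final reachable set {s0, s1, s2, s3, s4} has 5 states.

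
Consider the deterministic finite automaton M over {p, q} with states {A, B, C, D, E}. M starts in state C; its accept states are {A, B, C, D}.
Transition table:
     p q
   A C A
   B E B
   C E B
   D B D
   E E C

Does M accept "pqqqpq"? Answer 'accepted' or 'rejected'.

accepted

C --p--> E
E --q--> C
C --q--> B
B --q--> B
B --p--> E
E --q--> C
End in state C, which is an accepting state.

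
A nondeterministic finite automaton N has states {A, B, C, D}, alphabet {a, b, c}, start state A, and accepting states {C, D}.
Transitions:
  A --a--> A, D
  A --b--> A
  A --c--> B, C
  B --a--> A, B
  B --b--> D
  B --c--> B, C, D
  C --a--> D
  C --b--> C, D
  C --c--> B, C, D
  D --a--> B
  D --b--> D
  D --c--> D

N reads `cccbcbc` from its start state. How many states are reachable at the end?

3

Start: {A}
read c: {B, C}
read c: {B, C, D}
read c: {B, C, D}
read b: {C, D}
read c: {B, C, D}
read b: {C, D}
read c: {B, C, D}
Final reachable set {B, C, D} has 3 states.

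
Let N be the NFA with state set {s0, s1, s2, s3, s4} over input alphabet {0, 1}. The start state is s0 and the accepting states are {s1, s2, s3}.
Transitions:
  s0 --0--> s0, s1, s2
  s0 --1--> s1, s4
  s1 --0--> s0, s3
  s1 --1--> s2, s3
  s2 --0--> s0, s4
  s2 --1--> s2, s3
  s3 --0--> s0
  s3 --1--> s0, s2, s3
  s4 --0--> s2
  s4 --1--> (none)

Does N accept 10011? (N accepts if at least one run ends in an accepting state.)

accepted

Start: {s0}
read 1: {s1, s4}
read 0: {s0, s2, s3}
read 0: {s0, s1, s2, s4}
read 1: {s1, s2, s3, s4}
read 1: {s0, s2, s3}
Reachable ∩ accepting = {s2, s3} — nonempty.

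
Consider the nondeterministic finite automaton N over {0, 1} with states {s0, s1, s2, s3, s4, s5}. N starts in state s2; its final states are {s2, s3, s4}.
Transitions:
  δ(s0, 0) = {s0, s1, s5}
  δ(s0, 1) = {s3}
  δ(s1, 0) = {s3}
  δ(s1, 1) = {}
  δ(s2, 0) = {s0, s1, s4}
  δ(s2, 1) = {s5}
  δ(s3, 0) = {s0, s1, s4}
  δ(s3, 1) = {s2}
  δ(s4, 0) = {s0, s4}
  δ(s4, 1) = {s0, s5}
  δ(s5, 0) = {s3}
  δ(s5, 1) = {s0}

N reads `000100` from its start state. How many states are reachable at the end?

5

Start: {s2}
read 0: {s0, s1, s4}
read 0: {s0, s1, s3, s4, s5}
read 0: {s0, s1, s3, s4, s5}
read 1: {s0, s2, s3, s5}
read 0: {s0, s1, s3, s4, s5}
read 0: {s0, s1, s3, s4, s5}
Final reachable set {s0, s1, s3, s4, s5} has 5 states.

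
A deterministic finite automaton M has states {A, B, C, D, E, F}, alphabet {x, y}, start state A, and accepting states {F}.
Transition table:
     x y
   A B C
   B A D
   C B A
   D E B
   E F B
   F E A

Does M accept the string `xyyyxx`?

accepted

A --x--> B
B --y--> D
D --y--> B
B --y--> D
D --x--> E
E --x--> F
End in state F, which is an accepting state.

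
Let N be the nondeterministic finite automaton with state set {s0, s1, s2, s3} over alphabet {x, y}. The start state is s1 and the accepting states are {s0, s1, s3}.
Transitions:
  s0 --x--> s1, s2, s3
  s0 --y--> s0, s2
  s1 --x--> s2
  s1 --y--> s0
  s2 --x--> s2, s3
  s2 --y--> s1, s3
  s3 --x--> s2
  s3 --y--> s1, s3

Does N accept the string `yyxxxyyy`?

accepted

Start: {s1}
read y: {s0}
read y: {s0, s2}
read x: {s1, s2, s3}
read x: {s2, s3}
read x: {s2, s3}
read y: {s1, s3}
read y: {s0, s1, s3}
read y: {s0, s1, s2, s3}
Reachable ∩ accepting = {s0, s1, s3} — nonempty.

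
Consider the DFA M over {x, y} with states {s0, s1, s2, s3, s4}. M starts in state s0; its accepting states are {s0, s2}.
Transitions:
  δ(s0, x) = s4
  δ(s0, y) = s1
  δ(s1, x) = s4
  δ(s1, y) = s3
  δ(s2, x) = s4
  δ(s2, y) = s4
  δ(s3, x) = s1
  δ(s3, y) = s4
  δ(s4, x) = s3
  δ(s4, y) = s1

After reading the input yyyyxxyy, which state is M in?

s1

s0 --y--> s1
s1 --y--> s3
s3 --y--> s4
s4 --y--> s1
s1 --x--> s4
s4 --x--> s3
s3 --y--> s4
s4 --y--> s1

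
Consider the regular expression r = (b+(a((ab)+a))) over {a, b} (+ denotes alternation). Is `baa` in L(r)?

Neither b nor (a((ab)+a)) matches baa.

no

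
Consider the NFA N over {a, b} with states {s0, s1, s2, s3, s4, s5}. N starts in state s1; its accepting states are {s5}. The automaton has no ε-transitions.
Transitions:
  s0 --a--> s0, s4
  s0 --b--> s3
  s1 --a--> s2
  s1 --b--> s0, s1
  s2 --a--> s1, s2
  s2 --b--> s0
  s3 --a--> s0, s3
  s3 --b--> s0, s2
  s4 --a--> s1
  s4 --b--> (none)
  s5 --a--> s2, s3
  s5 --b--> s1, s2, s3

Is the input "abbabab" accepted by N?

rejected

Start: {s1}
read a: {s2}
read b: {s0}
read b: {s3}
read a: {s0, s3}
read b: {s0, s2, s3}
read a: {s0, s1, s2, s3, s4}
read b: {s0, s1, s2, s3}
Reachable ∩ accepting = {} — empty.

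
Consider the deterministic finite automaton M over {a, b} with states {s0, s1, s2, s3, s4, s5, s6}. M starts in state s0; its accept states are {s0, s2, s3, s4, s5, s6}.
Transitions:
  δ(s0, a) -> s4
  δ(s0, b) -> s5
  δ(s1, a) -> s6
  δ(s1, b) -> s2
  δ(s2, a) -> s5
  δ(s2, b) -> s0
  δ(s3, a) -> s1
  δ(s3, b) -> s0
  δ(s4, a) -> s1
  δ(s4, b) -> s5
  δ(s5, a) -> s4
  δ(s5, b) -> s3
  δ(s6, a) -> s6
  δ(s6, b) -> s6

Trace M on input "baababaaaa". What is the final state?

s0 --b--> s5
s5 --a--> s4
s4 --a--> s1
s1 --b--> s2
s2 --a--> s5
s5 --b--> s3
s3 --a--> s1
s1 --a--> s6
s6 --a--> s6
s6 --a--> s6

s6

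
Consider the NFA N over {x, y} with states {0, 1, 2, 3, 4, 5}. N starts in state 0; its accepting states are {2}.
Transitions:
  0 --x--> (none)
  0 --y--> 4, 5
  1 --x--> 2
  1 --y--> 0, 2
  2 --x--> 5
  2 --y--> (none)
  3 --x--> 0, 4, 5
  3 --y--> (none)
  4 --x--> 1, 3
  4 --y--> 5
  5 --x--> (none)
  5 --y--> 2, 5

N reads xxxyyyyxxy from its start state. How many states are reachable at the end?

0

Start: {0}
read x: {}
The reachable set is empty and stays empty for the remaining 9 symbols.
Final reachable set {} has 0 states.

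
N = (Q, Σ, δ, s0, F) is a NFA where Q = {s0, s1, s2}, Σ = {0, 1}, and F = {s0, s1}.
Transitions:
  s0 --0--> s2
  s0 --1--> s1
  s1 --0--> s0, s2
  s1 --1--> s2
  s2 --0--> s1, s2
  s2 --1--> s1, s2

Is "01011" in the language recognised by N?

accepted

Start: {s0}
read 0: {s2}
read 1: {s1, s2}
read 0: {s0, s1, s2}
read 1: {s1, s2}
read 1: {s1, s2}
Reachable ∩ accepting = {s1} — nonempty.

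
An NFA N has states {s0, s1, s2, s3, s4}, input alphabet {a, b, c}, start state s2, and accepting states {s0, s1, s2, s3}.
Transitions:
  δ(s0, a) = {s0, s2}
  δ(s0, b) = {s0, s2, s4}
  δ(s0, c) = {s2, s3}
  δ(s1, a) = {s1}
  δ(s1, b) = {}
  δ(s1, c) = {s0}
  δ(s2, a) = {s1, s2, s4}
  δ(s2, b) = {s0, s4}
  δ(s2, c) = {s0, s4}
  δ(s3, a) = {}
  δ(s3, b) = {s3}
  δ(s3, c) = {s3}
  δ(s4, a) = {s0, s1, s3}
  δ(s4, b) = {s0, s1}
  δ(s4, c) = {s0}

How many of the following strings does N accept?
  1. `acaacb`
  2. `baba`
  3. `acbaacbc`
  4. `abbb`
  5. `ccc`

5

`acaacb`: accepted
`baba`: accepted
`acbaacbc`: accepted
`abbb`: accepted
`ccc`: accepted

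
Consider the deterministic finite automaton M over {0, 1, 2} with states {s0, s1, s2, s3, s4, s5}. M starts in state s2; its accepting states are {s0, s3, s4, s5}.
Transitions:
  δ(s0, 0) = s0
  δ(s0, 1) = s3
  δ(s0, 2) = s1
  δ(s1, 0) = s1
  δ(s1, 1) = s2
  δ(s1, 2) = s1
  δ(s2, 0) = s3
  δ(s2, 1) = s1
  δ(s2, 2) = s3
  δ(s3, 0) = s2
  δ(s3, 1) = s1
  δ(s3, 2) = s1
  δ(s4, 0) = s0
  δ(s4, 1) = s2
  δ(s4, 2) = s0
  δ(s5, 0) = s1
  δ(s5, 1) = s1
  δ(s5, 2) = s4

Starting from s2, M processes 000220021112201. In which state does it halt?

s2

s2 --0--> s3
s3 --0--> s2
s2 --0--> s3
s3 --2--> s1
s1 --2--> s1
s1 --0--> s1
s1 --0--> s1
s1 --2--> s1
s1 --1--> s2
s2 --1--> s1
s1 --1--> s2
s2 --2--> s3
s3 --2--> s1
s1 --0--> s1
s1 --1--> s2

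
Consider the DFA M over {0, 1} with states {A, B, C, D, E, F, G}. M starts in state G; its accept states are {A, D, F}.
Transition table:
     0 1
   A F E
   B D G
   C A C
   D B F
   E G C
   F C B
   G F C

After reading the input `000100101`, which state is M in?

G --0--> F
F --0--> C
C --0--> A
A --1--> E
E --0--> G
G --0--> F
F --1--> B
B --0--> D
D --1--> F

F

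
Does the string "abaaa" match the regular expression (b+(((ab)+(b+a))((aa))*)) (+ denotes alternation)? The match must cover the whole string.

Neither b nor (((ab)+(b+a))((aa))*) matches abaaa.

no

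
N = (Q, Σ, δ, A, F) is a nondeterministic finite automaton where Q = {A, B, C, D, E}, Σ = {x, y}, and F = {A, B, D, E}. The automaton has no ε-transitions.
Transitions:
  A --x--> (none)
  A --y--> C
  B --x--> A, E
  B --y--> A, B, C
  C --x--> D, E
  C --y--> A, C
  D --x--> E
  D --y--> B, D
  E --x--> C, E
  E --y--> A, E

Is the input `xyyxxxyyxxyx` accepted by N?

rejected

Start: {A}
read x: {}
The reachable set is empty and stays empty for the remaining 11 symbols.
Reachable ∩ accepting = {} — empty.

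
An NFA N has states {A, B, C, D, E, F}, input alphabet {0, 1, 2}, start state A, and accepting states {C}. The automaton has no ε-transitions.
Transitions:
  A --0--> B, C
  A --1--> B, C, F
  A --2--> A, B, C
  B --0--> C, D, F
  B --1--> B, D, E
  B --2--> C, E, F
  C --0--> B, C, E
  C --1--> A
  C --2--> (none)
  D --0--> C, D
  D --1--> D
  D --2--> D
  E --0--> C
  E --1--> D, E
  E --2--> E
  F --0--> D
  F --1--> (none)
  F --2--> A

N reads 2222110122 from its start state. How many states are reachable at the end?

Start: {A}
read 2: {A, B, C}
read 2: {A, B, C, E, F}
read 2: {A, B, C, E, F}
read 2: {A, B, C, E, F}
read 1: {A, B, C, D, E, F}
read 1: {A, B, C, D, E, F}
read 0: {B, C, D, E, F}
read 1: {A, B, D, E}
read 2: {A, B, C, D, E, F}
read 2: {A, B, C, D, E, F}
Final reachable set {A, B, C, D, E, F} has 6 states.

6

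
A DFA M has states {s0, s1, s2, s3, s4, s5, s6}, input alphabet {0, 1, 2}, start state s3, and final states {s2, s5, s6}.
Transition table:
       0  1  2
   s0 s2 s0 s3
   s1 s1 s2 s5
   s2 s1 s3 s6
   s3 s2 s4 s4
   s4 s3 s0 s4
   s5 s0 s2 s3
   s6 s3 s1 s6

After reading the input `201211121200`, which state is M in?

s3 --2--> s4
s4 --0--> s3
s3 --1--> s4
s4 --2--> s4
s4 --1--> s0
s0 --1--> s0
s0 --1--> s0
s0 --2--> s3
s3 --1--> s4
s4 --2--> s4
s4 --0--> s3
s3 --0--> s2

s2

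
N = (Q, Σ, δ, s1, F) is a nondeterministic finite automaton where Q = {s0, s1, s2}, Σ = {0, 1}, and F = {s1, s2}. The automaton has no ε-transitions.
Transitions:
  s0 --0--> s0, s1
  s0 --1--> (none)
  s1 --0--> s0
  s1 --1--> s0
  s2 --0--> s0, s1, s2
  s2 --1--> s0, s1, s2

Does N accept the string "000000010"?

accepted

Start: {s1}
read 0: {s0}
read 0: {s0, s1}
read 0: {s0, s1}
read 0: {s0, s1}
read 0: {s0, s1}
read 0: {s0, s1}
read 0: {s0, s1}
read 1: {s0}
read 0: {s0, s1}
Reachable ∩ accepting = {s1} — nonempty.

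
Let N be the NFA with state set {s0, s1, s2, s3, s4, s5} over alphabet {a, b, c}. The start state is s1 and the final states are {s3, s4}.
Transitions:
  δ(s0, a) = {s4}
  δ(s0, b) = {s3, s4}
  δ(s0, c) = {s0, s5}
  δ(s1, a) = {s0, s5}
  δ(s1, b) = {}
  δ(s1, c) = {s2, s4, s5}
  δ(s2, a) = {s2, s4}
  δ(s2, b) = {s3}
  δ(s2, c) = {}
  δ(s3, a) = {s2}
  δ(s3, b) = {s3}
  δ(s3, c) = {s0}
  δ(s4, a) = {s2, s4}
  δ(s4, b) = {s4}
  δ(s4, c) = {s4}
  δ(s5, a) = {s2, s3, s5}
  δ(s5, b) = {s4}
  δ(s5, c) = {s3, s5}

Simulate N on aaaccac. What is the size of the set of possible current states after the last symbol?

4

Start: {s1}
read a: {s0, s5}
read a: {s2, s3, s4, s5}
read a: {s2, s3, s4, s5}
read c: {s0, s3, s4, s5}
read c: {s0, s3, s4, s5}
read a: {s2, s3, s4, s5}
read c: {s0, s3, s4, s5}
Final reachable set {s0, s3, s4, s5} has 4 states.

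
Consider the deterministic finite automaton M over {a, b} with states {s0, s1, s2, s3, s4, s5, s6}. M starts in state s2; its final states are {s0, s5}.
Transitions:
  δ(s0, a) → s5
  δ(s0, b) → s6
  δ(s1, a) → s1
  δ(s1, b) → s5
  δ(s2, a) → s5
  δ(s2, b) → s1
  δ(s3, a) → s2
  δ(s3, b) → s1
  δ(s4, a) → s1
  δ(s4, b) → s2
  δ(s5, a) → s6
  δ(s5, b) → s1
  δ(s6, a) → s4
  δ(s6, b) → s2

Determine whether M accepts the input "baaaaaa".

rejected

s2 --b--> s1
s1 --a--> s1
s1 --a--> s1
s1 --a--> s1
s1 --a--> s1
s1 --a--> s1
s1 --a--> s1
End in state s1, which is not an accepting state.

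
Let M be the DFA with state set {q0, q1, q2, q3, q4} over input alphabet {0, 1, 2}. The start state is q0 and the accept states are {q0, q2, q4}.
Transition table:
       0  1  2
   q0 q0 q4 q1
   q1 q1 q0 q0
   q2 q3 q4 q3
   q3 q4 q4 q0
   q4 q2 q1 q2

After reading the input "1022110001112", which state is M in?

q0 --1--> q4
q4 --0--> q2
q2 --2--> q3
q3 --2--> q0
q0 --1--> q4
q4 --1--> q1
q1 --0--> q1
q1 --0--> q1
q1 --0--> q1
q1 --1--> q0
q0 --1--> q4
q4 --1--> q1
q1 --2--> q0

q0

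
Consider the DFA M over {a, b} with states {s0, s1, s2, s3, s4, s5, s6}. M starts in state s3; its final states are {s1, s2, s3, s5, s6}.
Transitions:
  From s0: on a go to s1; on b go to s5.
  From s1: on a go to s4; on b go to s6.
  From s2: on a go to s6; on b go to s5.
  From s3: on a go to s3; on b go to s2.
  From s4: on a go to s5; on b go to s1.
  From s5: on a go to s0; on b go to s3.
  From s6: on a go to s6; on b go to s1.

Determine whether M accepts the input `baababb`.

s3 --b--> s2
s2 --a--> s6
s6 --a--> s6
s6 --b--> s1
s1 --a--> s4
s4 --b--> s1
s1 --b--> s6
End in state s6, which is an accepting state.

accepted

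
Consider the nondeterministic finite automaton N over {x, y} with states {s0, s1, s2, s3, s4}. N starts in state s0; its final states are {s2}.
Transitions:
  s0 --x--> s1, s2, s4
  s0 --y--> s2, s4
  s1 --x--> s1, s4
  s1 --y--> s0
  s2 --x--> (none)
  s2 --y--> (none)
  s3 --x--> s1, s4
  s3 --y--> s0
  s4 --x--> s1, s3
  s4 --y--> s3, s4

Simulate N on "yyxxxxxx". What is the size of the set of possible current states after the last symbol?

Start: {s0}
read y: {s2, s4}
read y: {s3, s4}
read x: {s1, s3, s4}
read x: {s1, s3, s4}
read x: {s1, s3, s4}
read x: {s1, s3, s4}
read x: {s1, s3, s4}
read x: {s1, s3, s4}
Final reachable set {s1, s3, s4} has 3 states.

3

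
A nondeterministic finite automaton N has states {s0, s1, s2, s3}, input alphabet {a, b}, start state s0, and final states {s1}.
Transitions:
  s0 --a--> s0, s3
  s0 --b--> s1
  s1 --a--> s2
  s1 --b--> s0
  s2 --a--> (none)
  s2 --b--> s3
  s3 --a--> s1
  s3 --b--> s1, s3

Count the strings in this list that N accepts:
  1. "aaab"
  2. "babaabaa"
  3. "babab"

1

"aaab": accepted
"babaabaa": rejected
"babab": rejected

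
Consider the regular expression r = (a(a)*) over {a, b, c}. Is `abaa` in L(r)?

no

No split of abaa into u·v has a matching u and (a)* matching v.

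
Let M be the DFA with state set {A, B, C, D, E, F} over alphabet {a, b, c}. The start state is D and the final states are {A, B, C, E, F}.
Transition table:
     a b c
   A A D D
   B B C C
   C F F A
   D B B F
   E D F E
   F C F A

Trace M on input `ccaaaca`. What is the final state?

B

D --c--> F
F --c--> A
A --a--> A
A --a--> A
A --a--> A
A --c--> D
D --a--> B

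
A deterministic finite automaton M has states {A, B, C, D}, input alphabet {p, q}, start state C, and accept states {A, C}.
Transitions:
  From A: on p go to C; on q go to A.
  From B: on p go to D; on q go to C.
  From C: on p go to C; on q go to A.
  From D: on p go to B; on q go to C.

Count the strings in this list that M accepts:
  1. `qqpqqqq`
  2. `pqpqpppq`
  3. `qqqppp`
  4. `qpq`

`qqpqqqq`: accepted
`pqpqpppq`: accepted
`qqqppp`: accepted
`qpq`: accepted

4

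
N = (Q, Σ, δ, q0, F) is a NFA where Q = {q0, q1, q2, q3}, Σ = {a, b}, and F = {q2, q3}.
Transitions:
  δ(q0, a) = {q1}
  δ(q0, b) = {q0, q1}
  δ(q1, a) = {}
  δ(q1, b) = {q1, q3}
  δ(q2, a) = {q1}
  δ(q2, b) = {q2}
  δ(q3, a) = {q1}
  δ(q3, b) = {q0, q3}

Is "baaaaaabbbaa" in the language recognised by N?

Start: {q0}
read b: {q0, q1}
read a: {q1}
read a: {}
The reachable set is empty and stays empty for the remaining 9 symbols.
Reachable ∩ accepting = {} — empty.

rejected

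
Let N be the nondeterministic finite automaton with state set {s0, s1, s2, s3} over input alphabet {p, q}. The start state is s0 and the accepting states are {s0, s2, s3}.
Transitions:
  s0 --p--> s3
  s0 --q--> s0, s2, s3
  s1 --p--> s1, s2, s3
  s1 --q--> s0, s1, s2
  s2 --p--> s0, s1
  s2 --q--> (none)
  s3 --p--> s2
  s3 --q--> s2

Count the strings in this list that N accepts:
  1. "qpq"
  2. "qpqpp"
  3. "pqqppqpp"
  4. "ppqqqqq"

2

"qpq": accepted
"qpqpp": accepted
"pqqppqpp": rejected
"ppqqqqq": rejected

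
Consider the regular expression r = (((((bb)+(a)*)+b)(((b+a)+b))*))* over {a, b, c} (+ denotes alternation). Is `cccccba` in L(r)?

cccccba cannot be split into zero or more pieces each matching ((((bb)+(a)*)+b)(((b+a)+b))*).

no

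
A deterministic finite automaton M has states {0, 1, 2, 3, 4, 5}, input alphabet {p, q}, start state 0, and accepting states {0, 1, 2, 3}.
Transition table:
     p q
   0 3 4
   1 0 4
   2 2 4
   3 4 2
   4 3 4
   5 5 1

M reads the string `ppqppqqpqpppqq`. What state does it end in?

4

0 --p--> 3
3 --p--> 4
4 --q--> 4
4 --p--> 3
3 --p--> 4
4 --q--> 4
4 --q--> 4
4 --p--> 3
3 --q--> 2
2 --p--> 2
2 --p--> 2
2 --p--> 2
2 --q--> 4
4 --q--> 4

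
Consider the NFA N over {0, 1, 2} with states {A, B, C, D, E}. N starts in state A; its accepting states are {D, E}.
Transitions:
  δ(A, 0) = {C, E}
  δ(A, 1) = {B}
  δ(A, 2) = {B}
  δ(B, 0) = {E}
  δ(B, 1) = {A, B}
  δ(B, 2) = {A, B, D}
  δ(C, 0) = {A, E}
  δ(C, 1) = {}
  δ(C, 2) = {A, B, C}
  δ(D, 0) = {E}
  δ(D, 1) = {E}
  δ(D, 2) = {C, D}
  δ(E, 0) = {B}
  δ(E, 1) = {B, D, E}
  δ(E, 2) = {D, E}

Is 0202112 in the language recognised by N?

accepted

Start: {A}
read 0: {C, E}
read 2: {A, B, C, D, E}
read 0: {A, B, C, E}
read 2: {A, B, C, D, E}
read 1: {A, B, D, E}
read 1: {A, B, D, E}
read 2: {A, B, C, D, E}
Reachable ∩ accepting = {D, E} — nonempty.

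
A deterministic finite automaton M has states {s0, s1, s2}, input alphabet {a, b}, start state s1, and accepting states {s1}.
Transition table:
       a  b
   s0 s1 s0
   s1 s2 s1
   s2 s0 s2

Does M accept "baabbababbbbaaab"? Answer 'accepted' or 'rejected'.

rejected

s1 --b--> s1
s1 --a--> s2
s2 --a--> s0
s0 --b--> s0
s0 --b--> s0
s0 --a--> s1
s1 --b--> s1
s1 --a--> s2
s2 --b--> s2
s2 --b--> s2
s2 --b--> s2
s2 --b--> s2
s2 --a--> s0
s0 --a--> s1
s1 --a--> s2
s2 --b--> s2
End in state s2, which is not an accepting state.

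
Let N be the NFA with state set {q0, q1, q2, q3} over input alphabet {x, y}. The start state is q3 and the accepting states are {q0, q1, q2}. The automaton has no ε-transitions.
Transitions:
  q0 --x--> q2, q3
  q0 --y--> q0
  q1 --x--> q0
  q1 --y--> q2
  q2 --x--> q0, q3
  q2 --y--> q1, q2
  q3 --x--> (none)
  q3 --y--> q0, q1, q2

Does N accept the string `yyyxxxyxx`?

Start: {q3}
read y: {q0, q1, q2}
read y: {q0, q1, q2}
read y: {q0, q1, q2}
read x: {q0, q2, q3}
read x: {q0, q2, q3}
read x: {q0, q2, q3}
read y: {q0, q1, q2}
read x: {q0, q2, q3}
read x: {q0, q2, q3}
Reachable ∩ accepting = {q0, q2} — nonempty.

accepted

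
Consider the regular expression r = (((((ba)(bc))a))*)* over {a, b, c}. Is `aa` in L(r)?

no

aa cannot be split into zero or more pieces each matching ((((ba)(bc))a))*.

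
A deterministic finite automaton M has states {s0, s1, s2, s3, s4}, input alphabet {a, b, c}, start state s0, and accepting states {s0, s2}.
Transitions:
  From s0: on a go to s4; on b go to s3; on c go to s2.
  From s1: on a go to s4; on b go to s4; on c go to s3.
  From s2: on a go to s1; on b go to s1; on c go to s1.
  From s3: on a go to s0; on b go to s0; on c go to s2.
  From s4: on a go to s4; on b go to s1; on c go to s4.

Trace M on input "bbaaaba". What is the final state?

s4

s0 --b--> s3
s3 --b--> s0
s0 --a--> s4
s4 --a--> s4
s4 --a--> s4
s4 --b--> s1
s1 --a--> s4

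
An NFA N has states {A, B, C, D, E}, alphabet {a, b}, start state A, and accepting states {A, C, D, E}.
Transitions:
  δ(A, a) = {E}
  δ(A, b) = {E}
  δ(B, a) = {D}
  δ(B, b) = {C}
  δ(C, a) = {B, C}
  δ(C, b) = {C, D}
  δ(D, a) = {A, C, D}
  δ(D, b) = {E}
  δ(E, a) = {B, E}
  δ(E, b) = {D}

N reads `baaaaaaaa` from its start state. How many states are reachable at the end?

5

Start: {A}
read b: {E}
read a: {B, E}
read a: {B, D, E}
read a: {A, B, C, D, E}
read a: {A, B, C, D, E}
read a: {A, B, C, D, E}
read a: {A, B, C, D, E}
read a: {A, B, C, D, E}
read a: {A, B, C, D, E}
Final reachable set {A, B, C, D, E} has 5 states.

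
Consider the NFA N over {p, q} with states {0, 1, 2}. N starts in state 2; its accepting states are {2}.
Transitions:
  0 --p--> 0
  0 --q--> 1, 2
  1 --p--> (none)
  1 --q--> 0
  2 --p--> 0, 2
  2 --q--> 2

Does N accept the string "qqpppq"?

Start: {2}
read q: {2}
read q: {2}
read p: {0, 2}
read p: {0, 2}
read p: {0, 2}
read q: {1, 2}
Reachable ∩ accepting = {2} — nonempty.

accepted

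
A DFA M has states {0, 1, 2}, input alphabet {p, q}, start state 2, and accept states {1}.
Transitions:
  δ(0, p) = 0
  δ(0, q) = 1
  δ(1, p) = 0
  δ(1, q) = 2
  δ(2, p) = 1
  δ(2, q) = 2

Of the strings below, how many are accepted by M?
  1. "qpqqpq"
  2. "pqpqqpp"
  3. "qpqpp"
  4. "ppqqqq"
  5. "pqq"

0

"qpqqpq": rejected
"pqpqqpp": rejected
"qpqpp": rejected
"ppqqqq": rejected
"pqq": rejected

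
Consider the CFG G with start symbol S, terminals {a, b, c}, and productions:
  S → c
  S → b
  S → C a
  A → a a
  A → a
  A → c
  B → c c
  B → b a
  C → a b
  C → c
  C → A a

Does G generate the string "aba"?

yes

S ⇒ Ca ⇒ aba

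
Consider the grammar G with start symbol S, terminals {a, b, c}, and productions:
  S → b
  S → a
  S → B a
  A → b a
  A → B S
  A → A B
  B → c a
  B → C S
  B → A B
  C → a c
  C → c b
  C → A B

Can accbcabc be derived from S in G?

no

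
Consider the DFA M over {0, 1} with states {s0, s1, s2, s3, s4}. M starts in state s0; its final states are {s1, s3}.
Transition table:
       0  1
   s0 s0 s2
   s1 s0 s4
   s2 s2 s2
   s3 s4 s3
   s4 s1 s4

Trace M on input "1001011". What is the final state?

s0 --1--> s2
s2 --0--> s2
s2 --0--> s2
s2 --1--> s2
s2 --0--> s2
s2 --1--> s2
s2 --1--> s2

s2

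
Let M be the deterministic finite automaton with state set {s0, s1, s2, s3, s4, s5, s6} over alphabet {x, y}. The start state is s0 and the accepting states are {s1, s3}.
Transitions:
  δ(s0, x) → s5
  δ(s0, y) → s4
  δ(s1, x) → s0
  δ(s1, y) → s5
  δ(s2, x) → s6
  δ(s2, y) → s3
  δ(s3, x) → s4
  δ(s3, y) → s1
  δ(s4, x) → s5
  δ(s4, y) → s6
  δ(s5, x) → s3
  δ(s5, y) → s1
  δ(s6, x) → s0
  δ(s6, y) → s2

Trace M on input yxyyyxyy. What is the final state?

s0 --y--> s4
s4 --x--> s5
s5 --y--> s1
s1 --y--> s5
s5 --y--> s1
s1 --x--> s0
s0 --y--> s4
s4 --y--> s6

s6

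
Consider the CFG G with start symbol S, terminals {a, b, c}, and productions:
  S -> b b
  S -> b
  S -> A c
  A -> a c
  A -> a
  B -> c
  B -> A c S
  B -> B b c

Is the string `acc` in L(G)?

yes

S ⇒ Ac ⇒ acc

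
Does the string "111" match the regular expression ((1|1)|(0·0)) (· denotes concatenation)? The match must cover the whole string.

Neither (1|1) nor (0·0) matches 111.

no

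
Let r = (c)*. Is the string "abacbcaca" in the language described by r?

no

abacbcaca cannot be split into zero or more pieces each matching c.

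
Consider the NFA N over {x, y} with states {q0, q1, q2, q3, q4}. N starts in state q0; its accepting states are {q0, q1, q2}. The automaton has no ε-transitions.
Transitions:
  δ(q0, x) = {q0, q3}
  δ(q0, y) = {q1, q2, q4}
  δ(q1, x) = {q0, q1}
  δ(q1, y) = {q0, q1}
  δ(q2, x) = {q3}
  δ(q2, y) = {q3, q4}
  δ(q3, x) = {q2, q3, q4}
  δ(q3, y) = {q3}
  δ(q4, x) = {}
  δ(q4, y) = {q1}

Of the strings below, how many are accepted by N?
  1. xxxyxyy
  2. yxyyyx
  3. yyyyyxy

3

xxxyxyy: accepted
yxyyyx: accepted
yyyyyxy: accepted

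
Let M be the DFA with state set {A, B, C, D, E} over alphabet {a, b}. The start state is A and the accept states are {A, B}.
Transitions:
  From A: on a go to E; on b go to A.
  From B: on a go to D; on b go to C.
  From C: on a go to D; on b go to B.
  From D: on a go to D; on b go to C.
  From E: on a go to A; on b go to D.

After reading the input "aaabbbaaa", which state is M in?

D

A --a--> E
E --a--> A
A --a--> E
E --b--> D
D --b--> C
C --b--> B
B --a--> D
D --a--> D
D --a--> D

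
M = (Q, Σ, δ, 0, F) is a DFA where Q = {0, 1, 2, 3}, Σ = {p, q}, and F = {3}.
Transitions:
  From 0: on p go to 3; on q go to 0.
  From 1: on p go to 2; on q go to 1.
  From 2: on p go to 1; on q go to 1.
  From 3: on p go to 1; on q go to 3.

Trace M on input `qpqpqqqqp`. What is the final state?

2

0 --q--> 0
0 --p--> 3
3 --q--> 3
3 --p--> 1
1 --q--> 1
1 --q--> 1
1 --q--> 1
1 --q--> 1
1 --p--> 2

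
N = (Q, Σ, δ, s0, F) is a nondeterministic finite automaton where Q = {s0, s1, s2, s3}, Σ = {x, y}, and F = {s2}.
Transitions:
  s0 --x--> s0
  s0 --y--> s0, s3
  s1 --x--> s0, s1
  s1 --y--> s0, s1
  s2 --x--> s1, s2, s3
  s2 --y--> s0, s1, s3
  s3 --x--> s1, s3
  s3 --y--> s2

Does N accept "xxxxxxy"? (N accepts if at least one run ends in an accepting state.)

rejected

Start: {s0}
read x: {s0}
read x: {s0}
read x: {s0}
read x: {s0}
read x: {s0}
read x: {s0}
read y: {s0, s3}
Reachable ∩ accepting = {} — empty.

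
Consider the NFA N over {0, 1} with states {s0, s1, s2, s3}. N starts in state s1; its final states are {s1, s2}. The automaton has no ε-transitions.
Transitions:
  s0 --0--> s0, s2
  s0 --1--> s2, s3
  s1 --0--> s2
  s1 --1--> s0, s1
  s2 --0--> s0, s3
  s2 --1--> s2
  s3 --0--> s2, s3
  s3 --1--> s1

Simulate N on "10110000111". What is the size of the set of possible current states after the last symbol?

Start: {s1}
read 1: {s0, s1}
read 0: {s0, s2}
read 1: {s2, s3}
read 1: {s1, s2}
read 0: {s0, s2, s3}
read 0: {s0, s2, s3}
read 0: {s0, s2, s3}
read 0: {s0, s2, s3}
read 1: {s1, s2, s3}
read 1: {s0, s1, s2}
read 1: {s0, s1, s2, s3}
Final reachable set {s0, s1, s2, s3} has 4 states.

4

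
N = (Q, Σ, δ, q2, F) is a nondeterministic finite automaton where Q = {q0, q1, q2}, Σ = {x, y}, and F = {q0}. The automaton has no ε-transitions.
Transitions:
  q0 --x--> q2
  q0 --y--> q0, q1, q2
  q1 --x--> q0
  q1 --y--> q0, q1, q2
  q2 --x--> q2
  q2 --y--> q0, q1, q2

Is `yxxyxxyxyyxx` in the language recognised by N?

rejected

Start: {q2}
read y: {q0, q1, q2}
read x: {q0, q2}
read x: {q2}
read y: {q0, q1, q2}
read x: {q0, q2}
read x: {q2}
read y: {q0, q1, q2}
read x: {q0, q2}
read y: {q0, q1, q2}
read y: {q0, q1, q2}
read x: {q0, q2}
read x: {q2}
Reachable ∩ accepting = {} — empty.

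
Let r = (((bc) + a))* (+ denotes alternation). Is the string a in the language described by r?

Split into 1 piece a; each matches ((bc)+a).

yes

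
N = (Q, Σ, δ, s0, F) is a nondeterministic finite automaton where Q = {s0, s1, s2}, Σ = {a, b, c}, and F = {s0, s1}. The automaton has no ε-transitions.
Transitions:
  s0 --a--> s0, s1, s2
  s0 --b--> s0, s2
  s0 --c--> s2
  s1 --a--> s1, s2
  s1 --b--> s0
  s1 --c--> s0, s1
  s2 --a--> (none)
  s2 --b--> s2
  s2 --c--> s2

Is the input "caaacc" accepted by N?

rejected

Start: {s0}
read c: {s2}
read a: {}
The reachable set is empty and stays empty for the remaining 4 symbols.
Reachable ∩ accepting = {} — empty.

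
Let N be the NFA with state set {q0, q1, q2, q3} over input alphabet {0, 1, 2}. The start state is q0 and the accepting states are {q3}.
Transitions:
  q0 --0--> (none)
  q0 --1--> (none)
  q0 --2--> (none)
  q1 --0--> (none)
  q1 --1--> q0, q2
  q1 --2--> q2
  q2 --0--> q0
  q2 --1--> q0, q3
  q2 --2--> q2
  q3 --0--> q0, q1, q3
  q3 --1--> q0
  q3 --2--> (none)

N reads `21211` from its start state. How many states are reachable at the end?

Start: {q0}
read 2: {}
The reachable set is empty and stays empty for the remaining 4 symbols.
Final reachable set {} has 0 states.

0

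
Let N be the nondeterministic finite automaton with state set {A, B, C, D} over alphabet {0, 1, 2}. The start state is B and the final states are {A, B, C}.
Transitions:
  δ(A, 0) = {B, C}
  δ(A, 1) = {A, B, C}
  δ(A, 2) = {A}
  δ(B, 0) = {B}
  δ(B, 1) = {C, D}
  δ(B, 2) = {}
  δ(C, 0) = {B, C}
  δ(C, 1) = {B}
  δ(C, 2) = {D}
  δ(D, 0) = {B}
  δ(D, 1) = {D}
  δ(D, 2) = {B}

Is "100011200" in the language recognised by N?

Start: {B}
read 1: {C, D}
read 0: {B, C}
read 0: {B, C}
read 0: {B, C}
read 1: {B, C, D}
read 1: {B, C, D}
read 2: {B, D}
read 0: {B}
read 0: {B}
Reachable ∩ accepting = {B} — nonempty.

accepted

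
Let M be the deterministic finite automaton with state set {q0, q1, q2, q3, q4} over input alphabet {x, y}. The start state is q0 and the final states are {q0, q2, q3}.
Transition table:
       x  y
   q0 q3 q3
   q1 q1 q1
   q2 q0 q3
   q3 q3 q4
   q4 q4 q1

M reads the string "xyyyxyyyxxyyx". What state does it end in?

q0 --x--> q3
q3 --y--> q4
q4 --y--> q1
q1 --y--> q1
q1 --x--> q1
q1 --y--> q1
q1 --y--> q1
q1 --y--> q1
q1 --x--> q1
q1 --x--> q1
q1 --y--> q1
q1 --y--> q1
q1 --x--> q1

q1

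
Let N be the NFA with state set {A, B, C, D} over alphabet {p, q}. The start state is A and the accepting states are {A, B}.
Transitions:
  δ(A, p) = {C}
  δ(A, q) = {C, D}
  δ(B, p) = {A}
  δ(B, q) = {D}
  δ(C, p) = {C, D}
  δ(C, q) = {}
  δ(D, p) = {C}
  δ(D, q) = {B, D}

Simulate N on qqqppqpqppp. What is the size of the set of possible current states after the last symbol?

2

Start: {A}
read q: {C, D}
read q: {B, D}
read q: {B, D}
read p: {A, C}
read p: {C, D}
read q: {B, D}
read p: {A, C}
read q: {C, D}
read p: {C, D}
read p: {C, D}
read p: {C, D}
Final reachable set {C, D} has 2 states.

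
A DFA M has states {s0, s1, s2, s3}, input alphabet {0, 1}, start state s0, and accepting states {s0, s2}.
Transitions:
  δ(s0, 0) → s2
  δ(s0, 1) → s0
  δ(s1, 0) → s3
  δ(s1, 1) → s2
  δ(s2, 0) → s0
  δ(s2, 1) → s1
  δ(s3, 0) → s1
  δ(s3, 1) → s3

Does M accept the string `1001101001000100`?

accepted

s0 --1--> s0
s0 --0--> s2
s2 --0--> s0
s0 --1--> s0
s0 --1--> s0
s0 --0--> s2
s2 --1--> s1
s1 --0--> s3
s3 --0--> s1
s1 --1--> s2
s2 --0--> s0
s0 --0--> s2
s2 --0--> s0
s0 --1--> s0
s0 --0--> s2
s2 --0--> s0
End in state s0, which is an accepting state.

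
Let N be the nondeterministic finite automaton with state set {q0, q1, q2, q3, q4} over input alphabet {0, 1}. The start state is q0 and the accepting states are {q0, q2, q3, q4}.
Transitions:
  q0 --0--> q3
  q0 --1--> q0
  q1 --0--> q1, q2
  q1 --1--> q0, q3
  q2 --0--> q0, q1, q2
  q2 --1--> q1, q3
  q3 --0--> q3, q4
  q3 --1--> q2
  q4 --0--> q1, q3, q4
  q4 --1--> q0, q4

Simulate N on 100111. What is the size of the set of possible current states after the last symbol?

Start: {q0}
read 1: {q0}
read 0: {q3}
read 0: {q3, q4}
read 1: {q0, q2, q4}
read 1: {q0, q1, q3, q4}
read 1: {q0, q2, q3, q4}
Final reachable set {q0, q2, q3, q4} has 4 states.

4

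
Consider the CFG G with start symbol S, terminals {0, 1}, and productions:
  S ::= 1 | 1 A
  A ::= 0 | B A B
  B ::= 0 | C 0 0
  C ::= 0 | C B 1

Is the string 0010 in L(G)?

no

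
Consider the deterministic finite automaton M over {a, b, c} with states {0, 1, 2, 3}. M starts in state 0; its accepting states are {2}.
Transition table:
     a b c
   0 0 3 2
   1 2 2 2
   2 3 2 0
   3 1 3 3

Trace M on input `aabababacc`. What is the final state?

0

0 --a--> 0
0 --a--> 0
0 --b--> 3
3 --a--> 1
1 --b--> 2
2 --a--> 3
3 --b--> 3
3 --a--> 1
1 --c--> 2
2 --c--> 0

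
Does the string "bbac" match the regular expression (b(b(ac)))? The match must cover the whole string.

Split as b·bac: b matches b and (b(ac)) matches bac.

yes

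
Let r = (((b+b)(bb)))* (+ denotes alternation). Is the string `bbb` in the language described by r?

Split into 1 piece bbb; each matches ((b+b)(bb)).

yes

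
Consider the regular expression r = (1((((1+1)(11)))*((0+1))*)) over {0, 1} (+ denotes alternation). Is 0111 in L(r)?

No split of 0111 into u·v has 1 matching u and ((((1+1)(11)))*((0+1))*) matching v.

no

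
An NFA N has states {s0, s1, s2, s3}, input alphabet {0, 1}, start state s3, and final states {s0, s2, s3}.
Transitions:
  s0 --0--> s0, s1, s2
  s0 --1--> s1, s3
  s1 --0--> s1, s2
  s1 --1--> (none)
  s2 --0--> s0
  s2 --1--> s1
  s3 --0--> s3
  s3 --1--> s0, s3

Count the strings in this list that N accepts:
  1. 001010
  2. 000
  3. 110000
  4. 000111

001010: accepted
000: accepted
110000: accepted
000111: accepted

4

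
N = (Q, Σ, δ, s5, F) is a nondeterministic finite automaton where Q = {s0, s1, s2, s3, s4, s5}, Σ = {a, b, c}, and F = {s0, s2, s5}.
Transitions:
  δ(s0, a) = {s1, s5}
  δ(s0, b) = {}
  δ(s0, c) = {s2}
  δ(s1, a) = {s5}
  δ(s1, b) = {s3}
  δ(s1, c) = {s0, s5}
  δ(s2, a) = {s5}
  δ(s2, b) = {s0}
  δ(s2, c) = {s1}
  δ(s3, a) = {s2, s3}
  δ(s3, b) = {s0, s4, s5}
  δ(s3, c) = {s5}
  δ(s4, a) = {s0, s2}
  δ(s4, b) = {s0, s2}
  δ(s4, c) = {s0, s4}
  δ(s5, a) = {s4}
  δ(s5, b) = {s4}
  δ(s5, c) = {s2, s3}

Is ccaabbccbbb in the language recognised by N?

Start: {s5}
read c: {s2, s3}
read c: {s1, s5}
read a: {s4, s5}
read a: {s0, s2, s4}
read b: {s0, s2}
read b: {s0}
read c: {s2}
read c: {s1}
read b: {s3}
read b: {s0, s4, s5}
read b: {s0, s2, s4}
Reachable ∩ accepting = {s0, s2} — nonempty.

accepted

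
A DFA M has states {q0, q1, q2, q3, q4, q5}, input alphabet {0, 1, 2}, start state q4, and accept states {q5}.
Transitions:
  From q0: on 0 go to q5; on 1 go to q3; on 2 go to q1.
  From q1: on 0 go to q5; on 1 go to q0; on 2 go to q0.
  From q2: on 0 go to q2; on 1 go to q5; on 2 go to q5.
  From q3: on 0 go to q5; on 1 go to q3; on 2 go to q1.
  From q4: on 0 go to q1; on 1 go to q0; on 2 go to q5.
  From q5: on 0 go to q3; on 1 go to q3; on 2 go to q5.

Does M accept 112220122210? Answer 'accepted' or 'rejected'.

q4 --1--> q0
q0 --1--> q3
q3 --2--> q1
q1 --2--> q0
q0 --2--> q1
q1 --0--> q5
q5 --1--> q3
q3 --2--> q1
q1 --2--> q0
q0 --2--> q1
q1 --1--> q0
q0 --0--> q5
End in state q5, which is an accepting state.

accepted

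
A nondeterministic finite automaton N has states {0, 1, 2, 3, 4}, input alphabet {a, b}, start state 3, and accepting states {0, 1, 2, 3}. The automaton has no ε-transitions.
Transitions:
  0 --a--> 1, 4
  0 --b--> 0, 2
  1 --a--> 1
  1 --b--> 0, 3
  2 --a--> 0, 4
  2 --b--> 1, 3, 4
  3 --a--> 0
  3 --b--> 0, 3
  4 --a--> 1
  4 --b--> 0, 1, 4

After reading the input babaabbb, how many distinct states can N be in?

Start: {3}
read b: {0, 3}
read a: {0, 1, 4}
read b: {0, 1, 2, 3, 4}
read a: {0, 1, 4}
read a: {1, 4}
read b: {0, 1, 3, 4}
read b: {0, 1, 2, 3, 4}
read b: {0, 1, 2, 3, 4}
Final reachable set {0, 1, 2, 3, 4} has 5 states.

5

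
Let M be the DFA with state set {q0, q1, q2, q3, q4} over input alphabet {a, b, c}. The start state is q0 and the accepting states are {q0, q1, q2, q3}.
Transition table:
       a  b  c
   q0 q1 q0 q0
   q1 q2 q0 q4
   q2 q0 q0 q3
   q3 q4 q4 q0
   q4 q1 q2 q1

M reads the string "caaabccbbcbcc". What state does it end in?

q0

q0 --c--> q0
q0 --a--> q1
q1 --a--> q2
q2 --a--> q0
q0 --b--> q0
q0 --c--> q0
q0 --c--> q0
q0 --b--> q0
q0 --b--> q0
q0 --c--> q0
q0 --b--> q0
q0 --c--> q0
q0 --c--> q0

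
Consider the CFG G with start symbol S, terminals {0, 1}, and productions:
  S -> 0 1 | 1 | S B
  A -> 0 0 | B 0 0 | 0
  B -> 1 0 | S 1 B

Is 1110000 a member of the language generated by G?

no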